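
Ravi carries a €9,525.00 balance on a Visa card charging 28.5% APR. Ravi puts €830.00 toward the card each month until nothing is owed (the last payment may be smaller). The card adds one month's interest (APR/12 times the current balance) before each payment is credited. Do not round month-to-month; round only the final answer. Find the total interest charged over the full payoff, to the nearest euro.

Monthly rate r = 28.5%/12 = 2.375% = 0.02375.
Payoff takes n = ⌈−ln(1 − rB₀/P)/ln(1+r)⌉ = ⌈13.557⌉ = 14 payments; the last is €464.68.
Total paid = 13·€830.00 + €464.68 = €11,254.68.
Total interest = total paid − principal = €11,254.68 − €9,525.00 = €1,729.68.

€1,730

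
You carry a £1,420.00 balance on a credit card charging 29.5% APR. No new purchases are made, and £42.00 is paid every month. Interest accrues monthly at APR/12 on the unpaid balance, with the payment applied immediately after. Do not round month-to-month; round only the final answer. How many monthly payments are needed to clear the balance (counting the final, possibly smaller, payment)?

Monthly rate r = 29.5%/12 = 2.45833% = 0.0245833.
Recurrence: B ← B·(1+r) − £42.00.
Month 1: interest £34.91; balance after payment £1,412.91.
Month 2: interest £34.73; balance after payment £1,405.64.
Closed form: n = −ln(1 − rB₀/P)/ln(1+r) = −ln(0.16885)/ln(1.02458) ≈ 73.242, so the balance reaches zero during payment 74.

74 months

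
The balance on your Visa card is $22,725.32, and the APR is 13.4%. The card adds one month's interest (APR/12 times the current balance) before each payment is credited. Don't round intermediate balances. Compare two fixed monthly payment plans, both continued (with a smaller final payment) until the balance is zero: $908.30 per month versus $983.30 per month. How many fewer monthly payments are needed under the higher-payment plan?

Monthly rate r = 13.4%/12 = 1.11667% = 0.0111667.
At $908.30/mo: n = ⌈−ln(1 − rB₀/P)/ln(1+r)⌉ = 30 payments (last $460.34); total interest = total paid − $22,725.32 = $4,075.72.
At $983.30/mo: 27 payments (last $866.93); total interest $3,707.41.
Payments saved = 30 − 27 = 3.

3 fewer payments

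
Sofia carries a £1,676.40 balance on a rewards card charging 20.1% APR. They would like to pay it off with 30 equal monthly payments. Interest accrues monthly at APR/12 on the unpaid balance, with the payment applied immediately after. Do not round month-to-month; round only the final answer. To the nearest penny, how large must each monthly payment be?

£71.55

Monthly rate r = 20.1%/12 = 1.675% = 0.01675.
Level-payment amortization: P = B₀·r / (1 − (1+r)^(−n)) = 1676.40·0.01675 / (1 − 1.01675^(−30)).
Denominator 1 − (1+r)^(−30) = 0.392460432.
P = 28.0797 / 0.392460432 ≈ 71.55.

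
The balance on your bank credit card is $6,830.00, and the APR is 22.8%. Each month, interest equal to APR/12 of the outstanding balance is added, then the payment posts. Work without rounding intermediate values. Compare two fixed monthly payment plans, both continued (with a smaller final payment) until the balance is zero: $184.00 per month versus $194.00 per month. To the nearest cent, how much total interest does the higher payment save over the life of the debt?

$549.56

Monthly rate r = 22.8%/12 = 1.9% = 0.019.
At $184.00/mo: n = ⌈−ln(1 − rB₀/P)/ln(1+r)⌉ = 65 payments (last $167.40); total interest = total paid − $6,830.00 = $5,113.40.
At $194.00/mo: 59 payments (last $141.84); total interest $4,563.84.
Interest saved = $5,113.40 − $4,563.84 = $549.56.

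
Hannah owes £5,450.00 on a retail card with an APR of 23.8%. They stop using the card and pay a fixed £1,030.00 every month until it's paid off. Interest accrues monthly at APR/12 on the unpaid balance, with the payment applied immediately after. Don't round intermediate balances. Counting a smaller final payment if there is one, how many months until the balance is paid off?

6 payments

Monthly rate r = 23.8%/12 = 1.98333% = 0.0198333.
Recurrence: B ← B·(1+r) − £1,030.00.
Month 1: interest £108.09; balance after payment £4,528.09.
Month 2: interest £89.81; balance after payment £3,587.90.
Month 3: interest £71.16; balance after payment £2,629.06.
Month 4: interest £52.14; balance after payment £1,651.20.
Month 5: interest £32.75; balance after payment £653.95.
Month 6: interest £12.97; balance after payment £0.00.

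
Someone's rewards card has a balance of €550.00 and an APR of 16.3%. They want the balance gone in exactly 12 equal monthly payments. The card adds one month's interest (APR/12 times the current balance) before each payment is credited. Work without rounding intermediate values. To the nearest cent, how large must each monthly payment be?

Monthly rate r = 16.3%/12 = 1.35833% = 0.0135833.
Level-payment amortization: P = B₀·r / (1 − (1+r)^(−n)) = 550.00·0.0135833 / (1 − 1.01358^(−12)).
Denominator 1 − (1+r)^(−12) = 0.149476198.
P = 7.47083 / 0.149476198 ≈ 49.98.

€49.98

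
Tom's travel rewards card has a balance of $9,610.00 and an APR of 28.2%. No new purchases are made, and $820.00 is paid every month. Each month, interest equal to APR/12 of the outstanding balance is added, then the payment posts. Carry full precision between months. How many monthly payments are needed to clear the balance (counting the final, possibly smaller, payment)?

Monthly rate r = 28.2%/12 = 2.35% = 0.0235.
Recurrence: B ← B·(1+r) − $820.00.
Month 1: interest $225.84; balance after payment $9,015.83.
Month 2: interest $211.87; balance after payment $8,407.71.
Closed form: n = −ln(1 − rB₀/P)/ln(1+r) = −ln(0.72459)/ln(1.0235) ≈ 13.869, so the balance reaches zero during payment 14.

14 months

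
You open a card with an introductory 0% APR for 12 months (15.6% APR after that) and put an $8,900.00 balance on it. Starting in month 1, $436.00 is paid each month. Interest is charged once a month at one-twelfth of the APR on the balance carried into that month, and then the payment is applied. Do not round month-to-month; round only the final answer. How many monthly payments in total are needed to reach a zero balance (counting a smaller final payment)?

Promo months 1–12 at r₀ = 0%/12 = 0; months 13+ at r₁ = 15.6%/12 = 0.013.
After month 12 (no interest yet): B = $8,900.00 − 12·$436.00 = $3,668.00.
Then at r₁ with $436.00/mo: n₂ = −ln(1 − r₁·B/P)/ln(1+r₁) ≈ 8.97 → 9 more payments.

21 payments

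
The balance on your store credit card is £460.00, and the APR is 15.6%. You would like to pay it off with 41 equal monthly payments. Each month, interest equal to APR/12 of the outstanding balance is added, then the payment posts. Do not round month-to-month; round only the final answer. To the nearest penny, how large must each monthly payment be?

Monthly rate r = 15.6%/12 = 1.3% = 0.013.
Level-payment amortization: P = B₀·r / (1 − (1+r)^(−n)) = 460.00·0.013 / (1 − 1.013^(−41)).
Denominator 1 − (1+r)^(−41) = 0.41113907.
P = 5.98 / 0.41113907 ≈ 14.54.

£14.54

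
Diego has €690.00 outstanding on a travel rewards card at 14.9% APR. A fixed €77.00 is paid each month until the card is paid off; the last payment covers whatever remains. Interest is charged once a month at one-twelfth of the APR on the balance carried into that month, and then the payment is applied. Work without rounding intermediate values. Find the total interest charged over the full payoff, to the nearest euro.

€46

Monthly rate r = 14.9%/12 = 1.24167% = 0.0124167.
Payoff takes n = ⌈−ln(1 − rB₀/P)/ln(1+r)⌉ = ⌈9.559⌉ = 10 payments; the last is €43.14.
Total paid = 9·€77.00 + €43.14 = €736.14.
Total interest = total paid − principal = €736.14 − €690.00 = €46.14.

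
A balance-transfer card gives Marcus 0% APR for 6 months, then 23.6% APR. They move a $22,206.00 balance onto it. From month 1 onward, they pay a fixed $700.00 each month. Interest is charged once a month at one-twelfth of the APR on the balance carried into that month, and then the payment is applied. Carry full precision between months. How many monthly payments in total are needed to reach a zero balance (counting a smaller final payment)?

Promo months 1–6 at r₀ = 0%/12 = 0; months 7+ at r₁ = 23.6%/12 = 0.0196667.
After month 6 (no interest yet): B = $22,206.00 − 6·$700.00 = $18,006.00.
Then at r₁ with $700.00/mo: n₂ = −ln(1 − r₁·B/P)/ln(1+r₁) ≈ 36.20 → 37 more payments.

43 payments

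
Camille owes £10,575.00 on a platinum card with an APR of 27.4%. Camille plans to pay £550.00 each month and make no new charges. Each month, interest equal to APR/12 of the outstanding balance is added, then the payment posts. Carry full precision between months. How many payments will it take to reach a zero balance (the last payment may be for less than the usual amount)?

26 months

Monthly rate r = 27.4%/12 = 2.28333% = 0.0228333.
Recurrence: B ← B·(1+r) − £550.00.
Month 1: interest £241.46; balance after payment £10,266.46.
Month 2: interest £234.42; balance after payment £9,950.88.
Closed form: n = −ln(1 − rB₀/P)/ln(1+r) = −ln(0.56098)/ln(1.02283) ≈ 25.605, so the balance reaches zero during payment 26.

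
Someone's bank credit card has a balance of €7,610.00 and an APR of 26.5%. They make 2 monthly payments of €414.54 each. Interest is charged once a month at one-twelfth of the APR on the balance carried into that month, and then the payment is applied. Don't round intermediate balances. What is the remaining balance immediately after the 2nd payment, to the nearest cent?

€7,111.59

Monthly rate r = 26.5%/12 = 2.20833% = 0.0220833.
Each month: B ← B·(1+r) − €414.54.
Month 1: interest €168.05; balance after payment €7,363.51.
Month 2: interest €162.61; balance after payment €7,111.59.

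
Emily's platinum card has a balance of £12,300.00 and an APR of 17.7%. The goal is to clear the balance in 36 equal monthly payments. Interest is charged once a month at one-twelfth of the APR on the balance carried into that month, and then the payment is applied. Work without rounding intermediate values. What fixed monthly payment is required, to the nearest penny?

£442.83

Monthly rate r = 17.7%/12 = 1.475% = 0.01475.
Level-payment amortization: P = B₀·r / (1 − (1+r)^(−n)) = 12300.00·0.01475 / (1 − 1.01475^(−36)).
Denominator 1 − (1+r)^(−36) = 0.409698563.
P = 181.425 / 0.409698563 ≈ 442.83.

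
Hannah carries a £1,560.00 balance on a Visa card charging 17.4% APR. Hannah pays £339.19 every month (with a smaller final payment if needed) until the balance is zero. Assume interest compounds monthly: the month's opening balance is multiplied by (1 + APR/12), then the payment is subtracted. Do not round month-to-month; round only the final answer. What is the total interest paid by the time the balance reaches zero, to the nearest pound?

Monthly rate r = 17.4%/12 = 1.45% = 0.0145.
Payoff takes n = ⌈−ln(1 − rB₀/P)/ln(1+r)⌉ = ⌈4.794⌉ = 5 payments; the last is £269.77.
Total paid = 4·£339.19 + £269.77 = £1,626.53.
Total interest = total paid − principal = £1,626.53 − £1,560.00 = £66.53.

£67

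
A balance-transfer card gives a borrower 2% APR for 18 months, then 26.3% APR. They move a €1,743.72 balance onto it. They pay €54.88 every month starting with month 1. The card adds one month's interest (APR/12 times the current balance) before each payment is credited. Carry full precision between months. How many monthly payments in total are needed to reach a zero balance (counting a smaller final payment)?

Promo months 1–18 at r₀ = 2%/12 = 0.00166667; months 19+ at r₁ = 26.3%/12 = 0.0219167.
After month 18: iterate B ← B·(1+r₀) − €54.88 for 18 months → €794.82.
Then at r₁ with €54.88/mo: n₂ = −ln(1 − r₁·B/P)/ln(1+r₁) ≈ 17.61 → 18 more payments.

36 months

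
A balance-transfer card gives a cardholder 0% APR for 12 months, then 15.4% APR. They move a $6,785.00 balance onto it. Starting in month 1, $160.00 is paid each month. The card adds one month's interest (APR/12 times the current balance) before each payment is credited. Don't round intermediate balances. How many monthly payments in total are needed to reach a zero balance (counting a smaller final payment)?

51 months

Promo months 1–12 at r₀ = 0%/12 = 0; months 13+ at r₁ = 15.4%/12 = 0.0128333.
After month 12 (no interest yet): B = $6,785.00 − 12·$160.00 = $4,865.00.
Then at r₁ with $160.00/mo: n₂ = −ln(1 − r₁·B/P)/ln(1+r₁) ≈ 38.79 → 39 more payments.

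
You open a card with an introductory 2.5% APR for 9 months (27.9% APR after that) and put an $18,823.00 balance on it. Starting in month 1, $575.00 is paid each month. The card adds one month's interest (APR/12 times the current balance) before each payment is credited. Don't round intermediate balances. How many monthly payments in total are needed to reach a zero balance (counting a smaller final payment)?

46 months

Promo months 1–9 at r₀ = 2.5%/12 = 0.00208333; months 10+ at r₁ = 27.9%/12 = 0.02325.
After month 9: iterate B ← B·(1+r₀) − $575.00 for 9 months → $13,960.55.
Then at r₁ with $575.00/mo: n₂ = −ln(1 − r₁·B/P)/ln(1+r₁) ≈ 36.17 → 37 more payments.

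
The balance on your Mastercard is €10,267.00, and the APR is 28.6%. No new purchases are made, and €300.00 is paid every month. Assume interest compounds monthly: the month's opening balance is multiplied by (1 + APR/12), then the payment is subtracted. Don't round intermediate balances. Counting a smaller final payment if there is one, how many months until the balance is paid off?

72 payments

Monthly rate r = 28.6%/12 = 2.38333% = 0.0238333.
Recurrence: B ← B·(1+r) − €300.00.
Month 1: interest €244.70; balance after payment €10,211.70.
Month 2: interest €243.38; balance after payment €10,155.08.
Closed form: n = −ln(1 − rB₀/P)/ln(1+r) = −ln(0.18434)/ln(1.02383) ≈ 71.791, so the balance reaches zero during payment 72.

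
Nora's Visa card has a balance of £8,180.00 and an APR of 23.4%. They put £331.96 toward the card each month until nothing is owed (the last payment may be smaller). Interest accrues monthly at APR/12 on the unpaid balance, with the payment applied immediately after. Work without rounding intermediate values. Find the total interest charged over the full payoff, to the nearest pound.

Monthly rate r = 23.4%/12 = 1.95% = 0.0195.
Payoff takes n = ⌈−ln(1 − rB₀/P)/ln(1+r)⌉ = ⌈33.911⌉ = 34 payments; the last is £302.80.
Total paid = 33·£331.96 + £302.80 = £11,257.48.
Total interest = total paid − principal = £11,257.48 − £8,180.00 = £3,077.48.

£3,077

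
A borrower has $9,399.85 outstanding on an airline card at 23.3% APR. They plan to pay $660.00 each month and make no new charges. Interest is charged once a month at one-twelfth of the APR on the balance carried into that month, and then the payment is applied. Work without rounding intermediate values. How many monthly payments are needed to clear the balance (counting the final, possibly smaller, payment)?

Monthly rate r = 23.3%/12 = 1.94167% = 0.0194167.
Recurrence: B ← B·(1+r) − $660.00.
Month 1: interest $182.51; balance after payment $8,922.36.
Month 2: interest $173.24; balance after payment $8,435.61.
Closed form: n = −ln(1 − rB₀/P)/ln(1+r) = −ln(0.72346)/ln(1.01942) ≈ 16.833, so the balance reaches zero during payment 17.

17 months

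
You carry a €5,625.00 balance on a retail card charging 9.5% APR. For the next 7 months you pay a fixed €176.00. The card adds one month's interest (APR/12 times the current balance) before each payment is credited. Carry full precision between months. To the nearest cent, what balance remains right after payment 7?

€4,682.57

Monthly rate r = 9.5%/12 = 0.791667% = 0.00791667.
Each month: B ← B·(1+r) − €176.00.
Month 1: interest €44.53; balance after payment €5,493.53.
Month 2: interest €43.49; balance after payment €5,361.02.
Month 3: interest €42.44; balance after payment €5,227.46.
Month 4: interest €41.38; balance after payment €5,092.85.
Month 5: interest €40.32; balance after payment €4,957.17.
Month 6: interest €39.24; balance after payment €4,820.41.
Month 7: interest €38.16; balance after payment €4,682.57.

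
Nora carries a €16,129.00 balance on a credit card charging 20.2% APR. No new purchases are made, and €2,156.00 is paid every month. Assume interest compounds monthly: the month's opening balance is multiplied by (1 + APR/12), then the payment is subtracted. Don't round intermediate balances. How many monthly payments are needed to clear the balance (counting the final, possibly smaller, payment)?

9 months

Monthly rate r = 20.2%/12 = 1.68333% = 0.0168333.
Recurrence: B ← B·(1+r) − €2,156.00.
Month 1: interest €271.50; balance after payment €14,244.50.
Month 2: interest €239.78; balance after payment €12,328.29.
Closed form: n = −ln(1 − rB₀/P)/ln(1+r) = −ln(0.87407)/ln(1.01683) ≈ 8.063, so the balance reaches zero during payment 9.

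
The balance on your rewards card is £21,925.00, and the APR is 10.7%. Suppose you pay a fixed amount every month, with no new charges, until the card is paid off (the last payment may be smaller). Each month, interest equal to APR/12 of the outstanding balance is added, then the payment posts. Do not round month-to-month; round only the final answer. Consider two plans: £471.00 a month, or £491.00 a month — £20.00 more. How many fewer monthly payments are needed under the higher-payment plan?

3 fewer payments

Monthly rate r = 10.7%/12 = 0.891667% = 0.00891667.
At £471.00/mo: n = ⌈−ln(1 − rB₀/P)/ln(1+r)⌉ = 61 payments (last £193.32); total interest = total paid − £21,925.00 = £6,528.32.
At £491.00/mo: 58 payments (last £98.29); total interest £6,160.29.
Payments saved = 61 − 58 = 3.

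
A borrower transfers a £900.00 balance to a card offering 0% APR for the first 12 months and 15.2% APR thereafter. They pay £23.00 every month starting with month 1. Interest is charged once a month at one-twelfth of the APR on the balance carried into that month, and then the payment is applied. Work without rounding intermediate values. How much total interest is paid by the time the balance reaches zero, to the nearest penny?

£145.43

Promo months 1–12 at r₀ = 0%/12 = 0; months 13+ at r₁ = 15.2%/12 = 0.0126667.
After month 12 (no interest yet): B = £900.00 − 12·£23.00 = £624.00.
Then at r₁ with £23.00/mo: n₂ = −ln(1 − r₁·B/P)/ln(1+r₁) ≈ 33.45 → 34 more payments.
Total paid = 45·£23.00 + £10.43 = £1,045.43; interest = £1,045.43 − £900.00 = £145.43.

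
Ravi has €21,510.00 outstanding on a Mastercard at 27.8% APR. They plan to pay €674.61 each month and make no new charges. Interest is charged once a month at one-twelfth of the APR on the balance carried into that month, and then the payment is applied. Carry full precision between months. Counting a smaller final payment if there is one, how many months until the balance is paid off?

Monthly rate r = 27.8%/12 = 2.31667% = 0.0231667.
Recurrence: B ← B·(1+r) − €674.61.
Month 1: interest €498.32; balance after payment €21,333.70.
Month 2: interest €494.23; balance after payment €21,153.33.
Closed form: n = −ln(1 − rB₀/P)/ln(1+r) = −ln(0.26133)/ln(1.02317) ≈ 58.595, so the balance reaches zero during payment 59.

59 months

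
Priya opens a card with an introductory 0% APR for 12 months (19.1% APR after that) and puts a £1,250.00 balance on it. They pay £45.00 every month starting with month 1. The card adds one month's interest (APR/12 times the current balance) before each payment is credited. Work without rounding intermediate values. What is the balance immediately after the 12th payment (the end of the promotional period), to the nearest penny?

Promo months 1–12 at r₀ = 0%/12 = 0; months 13+ at r₁ = 19.1%/12 = 0.0159167.
After month 12 (no interest yet): B = £1,250.00 − 12·£45.00 = £710.00.

£710.00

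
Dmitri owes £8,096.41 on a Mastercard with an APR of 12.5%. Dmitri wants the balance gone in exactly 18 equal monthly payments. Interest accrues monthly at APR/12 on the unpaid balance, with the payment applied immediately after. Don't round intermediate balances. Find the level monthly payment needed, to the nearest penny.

Monthly rate r = 12.5%/12 = 1.04167% = 0.0104167.
Level-payment amortization: P = B₀·r / (1 − (1+r)^(−n)) = 8096.41·0.0104167 / (1 − 1.01042^(−18)).
Denominator 1 − (1+r)^(−18) = 0.170166472.
P = 84.3376 / 0.170166472 ≈ 495.62.

£495.62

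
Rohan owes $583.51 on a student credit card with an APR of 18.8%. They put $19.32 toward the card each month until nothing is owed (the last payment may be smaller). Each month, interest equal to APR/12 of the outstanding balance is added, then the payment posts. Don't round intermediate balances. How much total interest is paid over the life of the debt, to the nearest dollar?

Monthly rate r = 18.8%/12 = 1.56667% = 0.0156667.
Payoff takes n = ⌈−ln(1 − rB₀/P)/ln(1+r)⌉ = ⌈41.227⌉ = 42 payments; the last is $4.41.
Total paid = 41·$19.32 + $4.41 = $796.53.
Total interest = total paid − principal = $796.53 − $583.51 = $213.02.

$213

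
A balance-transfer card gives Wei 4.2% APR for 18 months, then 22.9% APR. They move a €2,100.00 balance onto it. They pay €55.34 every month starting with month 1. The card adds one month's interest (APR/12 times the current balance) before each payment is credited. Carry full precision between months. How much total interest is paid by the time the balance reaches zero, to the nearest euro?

Promo months 1–18 at r₀ = 4.2%/12 = 0.0035; months 19+ at r₁ = 22.9%/12 = 0.0190833.
After month 18: iterate B ← B·(1+r₀) − €55.34 for 18 months → €1,210.00.
Then at r₁ with €55.34/mo: n₂ = −ln(1 − r₁·B/P)/ln(1+r₁) ≈ 28.57 → 29 more payments.
Total paid = 46·€55.34 + €31.46 = €2,577.10; interest = €2,577.10 − €2,100.00 = €477.10.

€477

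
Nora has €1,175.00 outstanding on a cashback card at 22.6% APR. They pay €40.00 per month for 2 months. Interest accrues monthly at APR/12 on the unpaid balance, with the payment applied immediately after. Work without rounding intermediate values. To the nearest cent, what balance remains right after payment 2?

€1,138.92

Monthly rate r = 22.6%/12 = 1.88333% = 0.0188333.
Each month: B ← B·(1+r) − €40.00.
Month 1: interest €22.13; balance after payment €1,157.13.
Month 2: interest €21.79; balance after payment €1,138.92.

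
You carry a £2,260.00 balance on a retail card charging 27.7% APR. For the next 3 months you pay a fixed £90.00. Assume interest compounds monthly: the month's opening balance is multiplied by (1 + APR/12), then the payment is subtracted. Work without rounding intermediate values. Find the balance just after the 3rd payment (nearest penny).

£2,143.86

Monthly rate r = 27.7%/12 = 2.30833% = 0.0230833.
Each month: B ← B·(1+r) − £90.00.
Month 1: interest £52.17; balance after payment £2,222.17.
Month 2: interest £51.30; balance after payment £2,183.46.
Month 3: interest £50.40; balance after payment £2,143.86.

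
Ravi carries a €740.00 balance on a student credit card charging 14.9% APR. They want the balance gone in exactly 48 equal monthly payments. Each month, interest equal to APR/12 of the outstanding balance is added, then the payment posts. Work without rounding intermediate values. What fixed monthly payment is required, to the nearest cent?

Monthly rate r = 14.9%/12 = 1.24167% = 0.0124167.
Level-payment amortization: P = B₀·r / (1 − (1+r)^(−n)) = 740.00·0.0124167 / (1 − 1.01242^(−48)).
Denominator 1 − (1+r)^(−48) = 0.446962894.
P = 9.18833 / 0.446962894 ≈ 20.56.

€20.56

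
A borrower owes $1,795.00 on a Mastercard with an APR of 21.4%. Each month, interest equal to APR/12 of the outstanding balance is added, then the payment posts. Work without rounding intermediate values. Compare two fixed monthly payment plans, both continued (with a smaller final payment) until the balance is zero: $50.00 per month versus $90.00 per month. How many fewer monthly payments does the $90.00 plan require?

33 fewer payments

Monthly rate r = 21.4%/12 = 1.78333% = 0.0178333.
At $50.00/mo: n = ⌈−ln(1 − rB₀/P)/ln(1+r)⌉ = 58 payments (last $41.67); total interest = total paid − $1,795.00 = $1,096.67.
At $90.00/mo: 25 payments (last $78.12); total interest $443.12.
Payments saved = 58 − 25 = 33.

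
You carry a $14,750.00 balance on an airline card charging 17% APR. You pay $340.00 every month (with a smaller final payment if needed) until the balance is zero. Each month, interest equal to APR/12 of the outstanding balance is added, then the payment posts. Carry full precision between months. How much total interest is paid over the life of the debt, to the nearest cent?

$8,294.44

Monthly rate r = 17%/12 = 1.41667% = 0.0141667.
Payoff takes n = ⌈−ln(1 − rB₀/P)/ln(1+r)⌉ = ⌈67.777⌉ = 68 payments; the last is $264.44.
Total paid = 67·$340.00 + $264.44 = $23,044.44.
Total interest = total paid − principal = $23,044.44 − $14,750.00 = $8,294.44.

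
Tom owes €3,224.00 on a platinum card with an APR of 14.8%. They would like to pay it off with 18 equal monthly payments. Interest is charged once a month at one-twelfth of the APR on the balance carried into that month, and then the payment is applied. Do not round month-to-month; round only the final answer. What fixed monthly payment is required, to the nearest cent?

Monthly rate r = 14.8%/12 = 1.23333% = 0.0123333.
Level-payment amortization: P = B₀·r / (1 − (1+r)^(−n)) = 3224.00·0.0123333 / (1 − 1.01233^(−18)).
Denominator 1 − (1+r)^(−18) = 0.197996377.
P = 39.7627 / 0.197996377 ≈ 200.83.

€200.83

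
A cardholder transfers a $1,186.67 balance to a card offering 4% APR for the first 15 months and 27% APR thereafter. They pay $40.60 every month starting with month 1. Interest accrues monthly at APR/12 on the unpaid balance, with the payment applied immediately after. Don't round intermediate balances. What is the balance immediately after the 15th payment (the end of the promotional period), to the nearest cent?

Promo months 1–15 at r₀ = 4%/12 = 0.00333333; months 16+ at r₁ = 27%/12 = 0.0225.
After month 15: iterate B ← B·(1+r₀) − $40.60 for 15 months → $623.99.

$623.99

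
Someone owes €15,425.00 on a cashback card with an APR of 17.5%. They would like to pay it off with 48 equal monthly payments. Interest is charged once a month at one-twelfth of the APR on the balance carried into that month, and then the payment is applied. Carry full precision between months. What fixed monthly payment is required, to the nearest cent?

€449.09

Monthly rate r = 17.5%/12 = 1.45833% = 0.0145833.
Level-payment amortization: P = B₀·r / (1 − (1+r)^(−n)) = 15425.00·0.0145833 / (1 − 1.01458^(−48)).
Denominator 1 − (1+r)^(−48) = 0.500898063.
P = 224.948 / 0.500898063 ≈ 449.09.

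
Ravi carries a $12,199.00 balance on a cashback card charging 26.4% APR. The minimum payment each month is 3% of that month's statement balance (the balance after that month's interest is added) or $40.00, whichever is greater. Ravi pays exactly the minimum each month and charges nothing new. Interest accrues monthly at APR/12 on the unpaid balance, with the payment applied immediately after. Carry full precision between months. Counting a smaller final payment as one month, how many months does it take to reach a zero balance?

Monthly rate r = 26.4%/12 = 2.2% = 0.022.
While 3% of the post-interest balance exceeds $40.00, each month B ← (B·(1+r))·(1 − 0.03), i.e. B shrinks by the factor (1+r)·0.97 = 0.99134.
This holds for months 1–258. Entering month 259 the balance is $1,293.49; 3% of the post-interest balance is now below $40.00, so the flat $40.00 minimum applies from here.
From month 259 a fixed $40.00 at rate r clears $1,293.49 in 58 more payments. Total: 258 + 58 = 316 months.

316 months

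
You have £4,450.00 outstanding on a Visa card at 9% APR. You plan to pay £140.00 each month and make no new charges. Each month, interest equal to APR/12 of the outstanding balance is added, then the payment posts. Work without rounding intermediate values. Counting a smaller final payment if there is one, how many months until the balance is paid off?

Monthly rate r = 9%/12 = 0.75% = 0.0075.
Recurrence: B ← B·(1+r) − £140.00.
Month 1: interest £33.38; balance after payment £4,343.38.
Month 2: interest £32.58; balance after payment £4,235.95.
Closed form: n = −ln(1 − rB₀/P)/ln(1+r) = −ln(0.76161)/ln(1.0075) ≈ 36.446, so the balance reaches zero during payment 37.

37 payments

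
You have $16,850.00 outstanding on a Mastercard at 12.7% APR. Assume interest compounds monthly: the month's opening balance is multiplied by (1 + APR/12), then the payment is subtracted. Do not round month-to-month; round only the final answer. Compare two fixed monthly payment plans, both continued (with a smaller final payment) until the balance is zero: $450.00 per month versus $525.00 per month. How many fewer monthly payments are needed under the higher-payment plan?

Monthly rate r = 12.7%/12 = 1.05833% = 0.0105833.
At $450.00/mo: n = ⌈−ln(1 − rB₀/P)/ln(1+r)⌉ = 48 payments (last $421.32); total interest = total paid − $16,850.00 = $4,721.32.
At $525.00/mo: 40 payments (last $222.16); total interest $3,847.16.
Payments saved = 48 − 40 = 8.

8 fewer payments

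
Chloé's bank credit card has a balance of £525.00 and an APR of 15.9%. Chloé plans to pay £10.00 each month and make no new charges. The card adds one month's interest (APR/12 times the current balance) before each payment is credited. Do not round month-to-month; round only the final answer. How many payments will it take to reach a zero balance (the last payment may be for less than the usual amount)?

Monthly rate r = 15.9%/12 = 1.325% = 0.01325.
Recurrence: B ← B·(1+r) − £10.00.
Month 1: interest £6.96; balance after payment £521.96.
Month 2: interest £6.92; balance after payment £518.87.
Closed form: n = −ln(1 − rB₀/P)/ln(1+r) = −ln(0.30438)/ln(1.01325) ≈ 90.367, so the balance reaches zero during payment 91.

91 payments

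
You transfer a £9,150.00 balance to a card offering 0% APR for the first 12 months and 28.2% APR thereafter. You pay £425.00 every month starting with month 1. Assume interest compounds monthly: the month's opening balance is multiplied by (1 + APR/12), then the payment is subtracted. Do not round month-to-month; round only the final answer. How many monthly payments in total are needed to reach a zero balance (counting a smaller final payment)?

23 months

Promo months 1–12 at r₀ = 0%/12 = 0; months 13+ at r₁ = 28.2%/12 = 0.0235.
After month 12 (no interest yet): B = £9,150.00 − 12·£425.00 = £4,050.00.
Then at r₁ with £425.00/mo: n₂ = −ln(1 − r₁·B/P)/ln(1+r₁) ≈ 10.91 → 11 more payments.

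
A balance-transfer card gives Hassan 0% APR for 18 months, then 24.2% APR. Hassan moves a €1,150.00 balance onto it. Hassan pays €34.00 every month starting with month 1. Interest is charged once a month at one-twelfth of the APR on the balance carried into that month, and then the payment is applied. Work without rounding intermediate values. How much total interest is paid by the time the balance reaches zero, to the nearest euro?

€117

Promo months 1–18 at r₀ = 0%/12 = 0; months 19+ at r₁ = 24.2%/12 = 0.0201667.
After month 18 (no interest yet): B = €1,150.00 − 18·€34.00 = €538.00.
Then at r₁ with €34.00/mo: n₂ = −ln(1 − r₁·B/P)/ln(1+r₁) ≈ 19.25 → 20 more payments.
Total paid = 37·€34.00 + €8.57 = €1,266.57; interest = €1,266.57 − €1,150.00 = €116.57.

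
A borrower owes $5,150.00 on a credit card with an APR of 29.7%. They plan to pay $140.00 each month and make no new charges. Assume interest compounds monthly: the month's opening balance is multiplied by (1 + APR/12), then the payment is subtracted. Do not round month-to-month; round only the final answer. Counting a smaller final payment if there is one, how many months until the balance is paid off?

99 months

Monthly rate r = 29.7%/12 = 2.475% = 0.02475.
Recurrence: B ← B·(1+r) − $140.00.
Month 1: interest $127.46; balance after payment $5,137.46.
Month 2: interest $127.15; balance after payment $5,124.61.
Closed form: n = −ln(1 − rB₀/P)/ln(1+r) = −ln(0.089554)/ln(1.02475) ≈ 98.693, so the balance reaches zero during payment 99.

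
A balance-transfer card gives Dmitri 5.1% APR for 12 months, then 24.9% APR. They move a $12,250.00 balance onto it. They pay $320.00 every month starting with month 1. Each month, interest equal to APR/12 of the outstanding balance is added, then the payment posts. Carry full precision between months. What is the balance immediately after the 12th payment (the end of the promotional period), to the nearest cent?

Promo months 1–12 at r₀ = 5.1%/12 = 0.00425; months 13+ at r₁ = 24.9%/12 = 0.02075.
After month 12: iterate B ← B·(1+r₀) − $320.00 for 12 months → $8,958.52.

$8,958.52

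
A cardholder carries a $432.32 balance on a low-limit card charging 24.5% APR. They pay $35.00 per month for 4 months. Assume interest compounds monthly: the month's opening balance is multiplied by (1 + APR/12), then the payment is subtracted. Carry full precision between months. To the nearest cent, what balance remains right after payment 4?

Monthly rate r = 24.5%/12 = 2.04167% = 0.0204167.
Each month: B ← B·(1+r) − $35.00.
Month 1: interest $8.83; balance after payment $406.15.
Month 2: interest $8.29; balance after payment $379.44.
Month 3: interest $7.75; balance after payment $352.19.
Month 4: interest $7.19; balance after payment $324.38.

$324.38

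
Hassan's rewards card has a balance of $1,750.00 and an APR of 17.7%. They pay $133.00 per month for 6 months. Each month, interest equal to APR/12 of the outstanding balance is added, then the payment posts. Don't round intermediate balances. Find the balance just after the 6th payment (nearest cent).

Monthly rate r = 17.7%/12 = 1.475% = 0.01475.
Each month: B ← B·(1+r) − $133.00.
Month 1: interest $25.81; balance after payment $1,642.81.
Month 2: interest $24.23; balance after payment $1,534.04.
Month 3: interest $22.63; balance after payment $1,423.67.
Month 4: interest $21.00; balance after payment $1,311.67.
Month 5: interest $19.35; balance after payment $1,198.02.
Month 6: interest $17.67; balance after payment $1,082.69.

$1,082.69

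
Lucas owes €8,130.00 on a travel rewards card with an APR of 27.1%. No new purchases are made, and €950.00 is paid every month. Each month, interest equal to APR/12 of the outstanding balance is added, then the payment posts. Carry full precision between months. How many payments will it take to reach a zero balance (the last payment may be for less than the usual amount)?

Monthly rate r = 27.1%/12 = 2.25833% = 0.0225833.
Recurrence: B ← B·(1+r) − €950.00.
Month 1: interest €183.60; balance after payment €7,363.60.
Month 2: interest €166.29; balance after payment €6,579.90.
Closed form: n = −ln(1 − rB₀/P)/ln(1+r) = −ln(0.80673)/ln(1.02258) ≈ 9.617, so the balance reaches zero during payment 10.

10 months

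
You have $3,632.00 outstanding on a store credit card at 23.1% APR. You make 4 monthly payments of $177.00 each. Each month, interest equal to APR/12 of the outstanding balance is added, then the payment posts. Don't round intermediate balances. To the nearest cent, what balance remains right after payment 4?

$3,191.14

Monthly rate r = 23.1%/12 = 1.925% = 0.01925.
Each month: B ← B·(1+r) − $177.00.
Month 1: interest $69.92; balance after payment $3,524.92.
Month 2: interest $67.85; balance after payment $3,415.77.
Month 3: interest $65.75; balance after payment $3,304.52.
Month 4: interest $63.61; balance after payment $3,191.14.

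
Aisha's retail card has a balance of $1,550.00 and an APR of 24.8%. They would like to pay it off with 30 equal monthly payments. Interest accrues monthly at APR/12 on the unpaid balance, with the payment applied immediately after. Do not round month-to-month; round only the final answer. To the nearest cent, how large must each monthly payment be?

Monthly rate r = 24.8%/12 = 2.06667% = 0.0206667.
Level-payment amortization: P = B₀·r / (1 − (1+r)^(−n)) = 1550.00·0.0206667 / (1 − 1.02067^(−30)).
Denominator 1 − (1+r)^(−30) = 0.458645127.
P = 32.0333 / 0.458645127 ≈ 69.84.

$69.84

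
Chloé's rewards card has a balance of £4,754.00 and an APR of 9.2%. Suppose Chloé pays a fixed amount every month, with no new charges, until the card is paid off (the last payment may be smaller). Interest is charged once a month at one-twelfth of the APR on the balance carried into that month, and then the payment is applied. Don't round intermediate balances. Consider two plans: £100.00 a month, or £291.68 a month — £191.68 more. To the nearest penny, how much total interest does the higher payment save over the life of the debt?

£837.29

Monthly rate r = 9.2%/12 = 0.766667% = 0.00766667.
At £100.00/mo: n = ⌈−ln(1 − rB₀/P)/ln(1+r)⌉ = 60 payments (last £35.35); total interest = total paid − £4,754.00 = £1,181.35.
At £291.68/mo: 18 payments (last £139.50); total interest £344.06.
Interest saved = £1,181.35 − £344.06 = £837.29.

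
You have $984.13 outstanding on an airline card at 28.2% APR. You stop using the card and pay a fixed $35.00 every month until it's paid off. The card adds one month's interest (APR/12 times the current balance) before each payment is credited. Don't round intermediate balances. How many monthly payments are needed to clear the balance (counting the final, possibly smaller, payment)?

47 months

Monthly rate r = 28.2%/12 = 2.35% = 0.0235.
Recurrence: B ← B·(1+r) − $35.00.
Month 1: interest $23.13; balance after payment $972.26.
Month 2: interest $22.85; balance after payment $960.11.
Closed form: n = −ln(1 − rB₀/P)/ln(1+r) = −ln(0.33923)/ln(1.0235) ≈ 46.542, so the balance reaches zero during payment 47.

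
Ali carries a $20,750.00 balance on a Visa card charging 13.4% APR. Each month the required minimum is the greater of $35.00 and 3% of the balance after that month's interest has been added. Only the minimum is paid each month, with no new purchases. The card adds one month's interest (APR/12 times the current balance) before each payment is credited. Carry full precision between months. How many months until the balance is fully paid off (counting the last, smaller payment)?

191 months

Monthly rate r = 13.4%/12 = 1.11667% = 0.0111667.
While 3% of the post-interest balance exceeds $35.00, each month B ← (B·(1+r))·(1 − 0.03), i.e. B shrinks by the factor (1+r)·0.97 = 0.98083.
This holds for months 1–150. Entering month 151 the balance is $1,138.12; 3% of the post-interest balance is now below $35.00, so the flat $35.00 minimum applies from here.
From month 151 a fixed $35.00 at rate r clears $1,138.12 in 41 more payments. Total: 150 + 41 = 191 months.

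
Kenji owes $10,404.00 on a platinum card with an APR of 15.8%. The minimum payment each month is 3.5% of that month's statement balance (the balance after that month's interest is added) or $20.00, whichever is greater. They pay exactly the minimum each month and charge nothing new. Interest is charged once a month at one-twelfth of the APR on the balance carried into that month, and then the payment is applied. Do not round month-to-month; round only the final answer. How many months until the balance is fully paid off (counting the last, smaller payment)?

165 months

Monthly rate r = 15.8%/12 = 1.31667% = 0.0131667.
While 3.5% of the post-interest balance exceeds $20.00, each month B ← (B·(1+r))·(1 − 0.035), i.e. B shrinks by the factor (1+r)·0.965 = 0.97771.
This holds for months 1–130. Entering month 131 the balance is $554.97; 3.5% of the post-interest balance is now below $20.00, so the flat $20.00 minimum applies from here.
From month 131 a fixed $20.00 at rate r clears $554.97 in 35 more payments. Total: 130 + 35 = 165 months.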